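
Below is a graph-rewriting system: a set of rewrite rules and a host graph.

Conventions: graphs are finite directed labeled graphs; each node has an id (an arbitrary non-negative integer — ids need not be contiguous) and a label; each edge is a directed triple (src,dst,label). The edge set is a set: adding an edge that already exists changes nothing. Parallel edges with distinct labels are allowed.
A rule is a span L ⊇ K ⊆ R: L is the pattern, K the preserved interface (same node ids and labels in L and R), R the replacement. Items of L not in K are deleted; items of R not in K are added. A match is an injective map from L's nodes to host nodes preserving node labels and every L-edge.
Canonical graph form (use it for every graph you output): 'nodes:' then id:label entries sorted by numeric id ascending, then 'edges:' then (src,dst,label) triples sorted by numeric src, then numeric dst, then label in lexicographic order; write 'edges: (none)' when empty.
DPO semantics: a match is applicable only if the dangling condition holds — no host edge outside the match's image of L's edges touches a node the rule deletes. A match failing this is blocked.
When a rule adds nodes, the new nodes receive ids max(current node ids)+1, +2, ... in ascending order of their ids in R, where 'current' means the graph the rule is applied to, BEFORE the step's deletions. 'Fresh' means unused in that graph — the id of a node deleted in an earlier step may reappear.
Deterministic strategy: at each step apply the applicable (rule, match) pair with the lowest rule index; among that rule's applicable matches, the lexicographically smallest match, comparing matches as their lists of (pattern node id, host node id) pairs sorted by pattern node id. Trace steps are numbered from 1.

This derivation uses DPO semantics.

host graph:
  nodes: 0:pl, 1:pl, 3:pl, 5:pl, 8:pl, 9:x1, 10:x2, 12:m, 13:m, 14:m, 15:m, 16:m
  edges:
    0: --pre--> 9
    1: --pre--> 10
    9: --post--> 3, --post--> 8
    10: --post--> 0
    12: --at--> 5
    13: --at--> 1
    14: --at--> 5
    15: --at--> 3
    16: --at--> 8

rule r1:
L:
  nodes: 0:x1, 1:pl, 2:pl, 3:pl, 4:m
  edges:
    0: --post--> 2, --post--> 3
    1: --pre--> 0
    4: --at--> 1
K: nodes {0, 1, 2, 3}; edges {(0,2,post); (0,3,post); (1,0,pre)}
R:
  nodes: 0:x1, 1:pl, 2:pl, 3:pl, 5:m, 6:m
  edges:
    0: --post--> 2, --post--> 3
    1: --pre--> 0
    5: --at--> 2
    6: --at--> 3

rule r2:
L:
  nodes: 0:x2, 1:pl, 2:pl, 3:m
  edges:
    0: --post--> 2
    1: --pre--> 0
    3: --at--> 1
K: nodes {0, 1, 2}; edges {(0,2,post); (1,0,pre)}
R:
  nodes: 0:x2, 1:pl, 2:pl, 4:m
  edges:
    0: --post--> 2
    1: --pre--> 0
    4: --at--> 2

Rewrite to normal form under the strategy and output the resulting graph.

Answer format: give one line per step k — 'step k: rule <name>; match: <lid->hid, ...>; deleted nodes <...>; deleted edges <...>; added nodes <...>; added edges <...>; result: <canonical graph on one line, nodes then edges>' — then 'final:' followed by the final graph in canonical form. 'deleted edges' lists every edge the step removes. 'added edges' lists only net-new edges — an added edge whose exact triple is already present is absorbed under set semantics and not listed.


step 1: rule r2; match: 0->10, 1->1, 2->0, 3->13; deleted nodes 13; deleted edges (13,1,at); added nodes 17; added edges (17,0,at); result: nodes: 0:pl, 1:pl, 3:pl, 5:pl, 8:pl, 9:x1, 10:x2, 12:m, 14:m, 15:m, 16:m, 17:m edges: (0,9,pre); (1,10,pre); (9,3,post); (9,8,post); (10,0,post); (12,5,at); (14,5,at); (15,3,at); (16,8,at); (17,0,at)
step 2: rule r1; match: 0->9, 1->0, 2->3, 3->8, 4->17; deleted nodes 17; deleted edges (17,0,at); added nodes 18, 19; added edges (18,3,at); (19,8,at); result: nodes: 0:pl, 1:pl, 3:pl, 5:pl, 8:pl, 9:x1, 10:x2, 12:m, 14:m, 15:m, 16:m, 18:m, 19:m edges: (0,9,pre); (1,10,pre); (9,3,post); (9,8,post); (10,0,post); (12,5,at); (14,5,at); (15,3,at); (16,8,at); (18,3,at); (19,8,at)
final:
nodes: 0:pl, 1:pl, 3:pl, 5:pl, 8:pl, 9:x1, 10:x2, 12:m, 14:m, 15:m, 16:m, 18:m, 19:m
edges: (0,9,pre); (1,10,pre); (9,3,post); (9,8,post); (10,0,post); (12,5,at); (14,5,at); (15,3,at); (16,8,at); (18,3,at); (19,8,at)


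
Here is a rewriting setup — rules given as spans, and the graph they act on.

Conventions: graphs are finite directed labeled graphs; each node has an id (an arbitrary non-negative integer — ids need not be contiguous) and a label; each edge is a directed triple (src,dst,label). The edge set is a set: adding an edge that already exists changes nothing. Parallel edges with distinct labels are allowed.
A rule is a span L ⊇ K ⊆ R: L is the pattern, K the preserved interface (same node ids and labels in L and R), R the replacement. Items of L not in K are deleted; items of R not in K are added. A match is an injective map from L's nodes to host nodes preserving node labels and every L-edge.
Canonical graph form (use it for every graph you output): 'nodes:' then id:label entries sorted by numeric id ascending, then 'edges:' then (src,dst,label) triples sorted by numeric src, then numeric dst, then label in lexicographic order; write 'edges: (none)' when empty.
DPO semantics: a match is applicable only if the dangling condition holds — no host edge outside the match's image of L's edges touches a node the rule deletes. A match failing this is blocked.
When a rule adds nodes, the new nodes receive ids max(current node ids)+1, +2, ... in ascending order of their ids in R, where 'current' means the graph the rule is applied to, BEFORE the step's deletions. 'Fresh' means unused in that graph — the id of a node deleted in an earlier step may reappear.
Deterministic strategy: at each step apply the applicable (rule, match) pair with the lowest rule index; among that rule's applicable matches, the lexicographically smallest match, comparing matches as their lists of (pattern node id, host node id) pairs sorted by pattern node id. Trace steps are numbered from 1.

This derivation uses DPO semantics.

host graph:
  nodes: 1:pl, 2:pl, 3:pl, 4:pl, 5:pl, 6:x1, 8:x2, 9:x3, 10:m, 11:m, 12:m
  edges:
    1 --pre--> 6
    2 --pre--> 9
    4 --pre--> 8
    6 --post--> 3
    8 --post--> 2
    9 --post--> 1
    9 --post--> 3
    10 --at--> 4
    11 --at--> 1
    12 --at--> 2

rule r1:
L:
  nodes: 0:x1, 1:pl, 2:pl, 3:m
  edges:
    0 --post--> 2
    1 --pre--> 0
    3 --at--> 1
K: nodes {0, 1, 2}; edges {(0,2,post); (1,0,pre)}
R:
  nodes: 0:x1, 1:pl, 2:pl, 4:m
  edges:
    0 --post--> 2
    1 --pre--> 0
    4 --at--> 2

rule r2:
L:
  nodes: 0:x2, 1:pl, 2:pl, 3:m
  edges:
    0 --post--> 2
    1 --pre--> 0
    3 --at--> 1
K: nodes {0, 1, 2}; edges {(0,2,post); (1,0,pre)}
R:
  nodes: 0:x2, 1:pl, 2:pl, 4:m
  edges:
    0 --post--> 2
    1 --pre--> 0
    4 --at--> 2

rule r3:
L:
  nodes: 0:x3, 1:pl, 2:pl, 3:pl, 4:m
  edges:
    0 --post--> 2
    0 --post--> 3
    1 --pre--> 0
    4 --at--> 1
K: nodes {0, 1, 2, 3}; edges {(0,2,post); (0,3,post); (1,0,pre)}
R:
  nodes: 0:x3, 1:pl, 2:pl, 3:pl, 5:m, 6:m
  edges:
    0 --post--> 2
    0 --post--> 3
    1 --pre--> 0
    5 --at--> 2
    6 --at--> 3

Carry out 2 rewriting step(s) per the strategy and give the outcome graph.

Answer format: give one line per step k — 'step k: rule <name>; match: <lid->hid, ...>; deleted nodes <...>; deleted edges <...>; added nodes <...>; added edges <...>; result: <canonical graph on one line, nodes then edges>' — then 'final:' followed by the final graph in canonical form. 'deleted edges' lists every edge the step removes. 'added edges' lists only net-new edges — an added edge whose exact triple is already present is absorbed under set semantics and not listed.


step 1: rule r1; match: 0->6, 1->1, 2->3, 3->11; deleted nodes 11; deleted edges (11,1,at); added nodes 13; added edges (13,3,at); result: nodes: 1:pl, 2:pl, 3:pl, 4:pl, 5:pl, 6:x1, 8:x2, 9:x3, 10:m, 12:m, 13:m edges: (1,6,pre); (2,9,pre); (4,8,pre); (6,3,post); (8,2,post); (9,1,post); (9,3,post); (10,4,at); (12,2,at); (13,3,at)
step 2: rule r2; match: 0->8, 1->4, 2->2, 3->10; deleted nodes 10; deleted edges (10,4,at); added nodes 14; added edges (14,2,at); result: nodes: 1:pl, 2:pl, 3:pl, 4:pl, 5:pl, 6:x1, 8:x2, 9:x3, 12:m, 13:m, 14:m edges: (1,6,pre); (2,9,pre); (4,8,pre); (6,3,post); (8,2,post); (9,1,post); (9,3,post); (12,2,at); (13,3,at); (14,2,at)
final:
nodes: 1:pl, 2:pl, 3:pl, 4:pl, 5:pl, 6:x1, 8:x2, 9:x3, 12:m, 13:m, 14:m
edges: (1,6,pre); (2,9,pre); (4,8,pre); (6,3,post); (8,2,post); (9,1,post); (9,3,post); (12,2,at); (13,3,at); (14,2,at)


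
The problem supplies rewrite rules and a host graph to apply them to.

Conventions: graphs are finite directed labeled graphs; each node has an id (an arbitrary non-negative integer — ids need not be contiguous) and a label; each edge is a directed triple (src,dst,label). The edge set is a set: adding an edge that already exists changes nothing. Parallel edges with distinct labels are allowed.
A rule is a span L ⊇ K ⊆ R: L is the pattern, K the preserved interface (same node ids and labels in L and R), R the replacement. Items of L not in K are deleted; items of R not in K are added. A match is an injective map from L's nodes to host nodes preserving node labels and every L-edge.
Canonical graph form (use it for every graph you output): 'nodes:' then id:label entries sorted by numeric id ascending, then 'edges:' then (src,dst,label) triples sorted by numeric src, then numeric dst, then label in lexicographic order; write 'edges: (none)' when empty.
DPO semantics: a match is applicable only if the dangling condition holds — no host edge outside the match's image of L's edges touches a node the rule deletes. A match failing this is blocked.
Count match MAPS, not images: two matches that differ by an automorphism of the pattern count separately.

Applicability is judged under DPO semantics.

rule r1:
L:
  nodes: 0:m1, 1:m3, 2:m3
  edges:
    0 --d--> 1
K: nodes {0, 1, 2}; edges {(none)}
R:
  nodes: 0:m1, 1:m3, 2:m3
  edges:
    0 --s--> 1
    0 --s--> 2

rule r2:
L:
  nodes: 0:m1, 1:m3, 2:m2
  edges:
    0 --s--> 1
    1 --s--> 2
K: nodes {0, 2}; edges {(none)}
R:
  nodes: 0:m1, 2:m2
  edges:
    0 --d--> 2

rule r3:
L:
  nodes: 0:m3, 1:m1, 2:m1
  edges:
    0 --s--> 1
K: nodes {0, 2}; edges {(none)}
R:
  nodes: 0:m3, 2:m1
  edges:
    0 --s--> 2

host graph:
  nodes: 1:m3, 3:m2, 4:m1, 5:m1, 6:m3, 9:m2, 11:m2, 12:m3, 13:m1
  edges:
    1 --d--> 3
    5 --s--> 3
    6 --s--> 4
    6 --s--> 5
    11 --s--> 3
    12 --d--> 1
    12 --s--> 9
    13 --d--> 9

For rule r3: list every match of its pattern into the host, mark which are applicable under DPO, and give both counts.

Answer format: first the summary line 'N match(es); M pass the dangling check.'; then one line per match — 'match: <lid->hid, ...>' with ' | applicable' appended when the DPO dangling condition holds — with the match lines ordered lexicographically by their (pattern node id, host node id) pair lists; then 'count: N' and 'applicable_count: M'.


4 match(es); 2 pass the dangling check.
match: 0->6, 1->4, 2->5 | applicable
match: 0->6, 1->4, 2->13 | applicable
match: 0->6, 1->5, 2->4
match: 0->6, 1->5, 2->13
count: 4
applicable_count: 2


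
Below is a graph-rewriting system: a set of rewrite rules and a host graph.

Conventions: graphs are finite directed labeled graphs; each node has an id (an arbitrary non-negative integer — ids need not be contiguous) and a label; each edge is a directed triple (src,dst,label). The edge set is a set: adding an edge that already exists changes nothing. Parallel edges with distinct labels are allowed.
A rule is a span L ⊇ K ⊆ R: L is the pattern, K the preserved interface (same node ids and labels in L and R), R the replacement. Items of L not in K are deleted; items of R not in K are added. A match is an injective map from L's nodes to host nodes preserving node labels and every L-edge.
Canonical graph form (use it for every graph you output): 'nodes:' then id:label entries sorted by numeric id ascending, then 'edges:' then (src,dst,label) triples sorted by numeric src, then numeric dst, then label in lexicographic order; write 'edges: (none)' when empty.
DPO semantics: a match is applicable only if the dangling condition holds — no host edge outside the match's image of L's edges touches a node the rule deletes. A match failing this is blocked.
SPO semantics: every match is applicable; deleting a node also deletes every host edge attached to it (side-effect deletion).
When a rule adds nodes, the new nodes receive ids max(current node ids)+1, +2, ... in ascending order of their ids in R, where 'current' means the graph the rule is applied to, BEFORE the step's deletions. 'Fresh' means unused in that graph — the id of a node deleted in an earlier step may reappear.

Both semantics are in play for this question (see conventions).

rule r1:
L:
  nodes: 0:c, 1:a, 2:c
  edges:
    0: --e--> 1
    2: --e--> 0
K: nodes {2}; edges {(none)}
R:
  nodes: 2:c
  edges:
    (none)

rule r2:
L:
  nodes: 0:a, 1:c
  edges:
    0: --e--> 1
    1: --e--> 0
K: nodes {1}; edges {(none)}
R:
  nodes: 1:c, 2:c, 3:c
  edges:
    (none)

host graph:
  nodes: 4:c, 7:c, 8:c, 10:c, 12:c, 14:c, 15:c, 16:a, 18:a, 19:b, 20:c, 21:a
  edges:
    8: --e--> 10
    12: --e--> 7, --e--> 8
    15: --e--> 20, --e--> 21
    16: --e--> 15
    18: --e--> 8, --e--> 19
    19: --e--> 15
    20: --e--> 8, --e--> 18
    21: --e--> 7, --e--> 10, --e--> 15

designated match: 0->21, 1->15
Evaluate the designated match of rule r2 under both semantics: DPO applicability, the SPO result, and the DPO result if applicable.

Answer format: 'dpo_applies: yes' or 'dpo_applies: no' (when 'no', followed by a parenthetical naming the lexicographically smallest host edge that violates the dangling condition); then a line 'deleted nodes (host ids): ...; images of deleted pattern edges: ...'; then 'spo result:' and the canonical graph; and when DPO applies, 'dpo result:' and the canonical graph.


dpo_applies: no
(the rule deletes node 21, which keeps host edge (21,7,e) outside the match image — the dangling condition fails, DPO blocks; SPO proceeds and side-deletes such edges)
deleted nodes (host ids): 21; images of deleted pattern edges: (15,21,e); (21,15,e)
spo result:
nodes: 4:c, 7:c, 8:c, 10:c, 12:c, 14:c, 15:c, 16:a, 18:a, 19:b, 20:c, 22:c, 23:c
edges: (8,10,e); (12,7,e); (12,8,e); (15,20,e); (16,15,e); (18,8,e); (18,19,e); (19,15,e); (20,8,e); (20,18,e)


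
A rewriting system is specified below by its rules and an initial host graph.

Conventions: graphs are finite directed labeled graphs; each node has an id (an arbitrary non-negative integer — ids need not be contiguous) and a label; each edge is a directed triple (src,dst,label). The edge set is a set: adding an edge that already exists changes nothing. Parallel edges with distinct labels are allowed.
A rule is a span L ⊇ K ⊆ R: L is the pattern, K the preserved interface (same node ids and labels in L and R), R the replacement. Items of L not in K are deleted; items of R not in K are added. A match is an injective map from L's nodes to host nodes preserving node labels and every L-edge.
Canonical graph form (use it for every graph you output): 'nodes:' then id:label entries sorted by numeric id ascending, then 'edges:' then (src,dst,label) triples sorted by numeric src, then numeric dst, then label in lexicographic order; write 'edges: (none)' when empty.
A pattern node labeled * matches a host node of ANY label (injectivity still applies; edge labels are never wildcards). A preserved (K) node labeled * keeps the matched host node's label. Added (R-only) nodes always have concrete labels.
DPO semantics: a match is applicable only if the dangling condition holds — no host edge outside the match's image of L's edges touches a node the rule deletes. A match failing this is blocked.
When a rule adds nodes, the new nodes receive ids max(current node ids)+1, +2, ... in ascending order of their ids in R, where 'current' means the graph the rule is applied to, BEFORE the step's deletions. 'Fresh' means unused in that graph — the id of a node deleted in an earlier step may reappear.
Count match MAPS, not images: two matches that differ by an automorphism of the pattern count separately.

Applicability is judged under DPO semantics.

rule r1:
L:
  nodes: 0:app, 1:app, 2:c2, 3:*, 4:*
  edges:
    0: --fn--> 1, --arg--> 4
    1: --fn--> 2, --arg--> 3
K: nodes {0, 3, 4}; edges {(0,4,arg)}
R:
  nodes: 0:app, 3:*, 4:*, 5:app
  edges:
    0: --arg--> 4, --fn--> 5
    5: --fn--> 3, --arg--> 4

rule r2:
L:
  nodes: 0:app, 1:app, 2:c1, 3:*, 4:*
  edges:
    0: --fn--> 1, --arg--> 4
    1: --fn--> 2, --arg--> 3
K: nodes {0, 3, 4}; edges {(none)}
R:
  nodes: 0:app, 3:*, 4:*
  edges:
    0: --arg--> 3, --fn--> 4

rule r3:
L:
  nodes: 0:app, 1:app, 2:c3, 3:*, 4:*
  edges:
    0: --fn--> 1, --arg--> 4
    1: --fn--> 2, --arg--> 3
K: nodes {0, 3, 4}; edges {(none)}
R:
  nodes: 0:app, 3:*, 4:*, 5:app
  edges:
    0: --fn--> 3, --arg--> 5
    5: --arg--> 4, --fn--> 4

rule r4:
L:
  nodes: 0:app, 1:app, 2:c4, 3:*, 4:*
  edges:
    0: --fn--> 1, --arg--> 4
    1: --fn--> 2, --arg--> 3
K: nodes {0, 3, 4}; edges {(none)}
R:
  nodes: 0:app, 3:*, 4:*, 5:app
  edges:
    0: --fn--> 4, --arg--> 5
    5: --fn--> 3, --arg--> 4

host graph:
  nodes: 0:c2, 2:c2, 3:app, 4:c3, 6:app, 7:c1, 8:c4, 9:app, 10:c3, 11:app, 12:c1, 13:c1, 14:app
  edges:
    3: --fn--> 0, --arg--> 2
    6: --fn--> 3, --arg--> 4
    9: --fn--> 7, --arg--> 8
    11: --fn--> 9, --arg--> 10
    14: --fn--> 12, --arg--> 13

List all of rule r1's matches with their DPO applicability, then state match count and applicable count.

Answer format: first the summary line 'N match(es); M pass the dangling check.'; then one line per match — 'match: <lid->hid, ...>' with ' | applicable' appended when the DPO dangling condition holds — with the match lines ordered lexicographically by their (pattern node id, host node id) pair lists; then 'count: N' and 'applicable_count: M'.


1 match(es); 1 pass the dangling check.
match: 0->6, 1->3, 2->0, 3->2, 4->4 | applicable
count: 1
applicable_count: 1


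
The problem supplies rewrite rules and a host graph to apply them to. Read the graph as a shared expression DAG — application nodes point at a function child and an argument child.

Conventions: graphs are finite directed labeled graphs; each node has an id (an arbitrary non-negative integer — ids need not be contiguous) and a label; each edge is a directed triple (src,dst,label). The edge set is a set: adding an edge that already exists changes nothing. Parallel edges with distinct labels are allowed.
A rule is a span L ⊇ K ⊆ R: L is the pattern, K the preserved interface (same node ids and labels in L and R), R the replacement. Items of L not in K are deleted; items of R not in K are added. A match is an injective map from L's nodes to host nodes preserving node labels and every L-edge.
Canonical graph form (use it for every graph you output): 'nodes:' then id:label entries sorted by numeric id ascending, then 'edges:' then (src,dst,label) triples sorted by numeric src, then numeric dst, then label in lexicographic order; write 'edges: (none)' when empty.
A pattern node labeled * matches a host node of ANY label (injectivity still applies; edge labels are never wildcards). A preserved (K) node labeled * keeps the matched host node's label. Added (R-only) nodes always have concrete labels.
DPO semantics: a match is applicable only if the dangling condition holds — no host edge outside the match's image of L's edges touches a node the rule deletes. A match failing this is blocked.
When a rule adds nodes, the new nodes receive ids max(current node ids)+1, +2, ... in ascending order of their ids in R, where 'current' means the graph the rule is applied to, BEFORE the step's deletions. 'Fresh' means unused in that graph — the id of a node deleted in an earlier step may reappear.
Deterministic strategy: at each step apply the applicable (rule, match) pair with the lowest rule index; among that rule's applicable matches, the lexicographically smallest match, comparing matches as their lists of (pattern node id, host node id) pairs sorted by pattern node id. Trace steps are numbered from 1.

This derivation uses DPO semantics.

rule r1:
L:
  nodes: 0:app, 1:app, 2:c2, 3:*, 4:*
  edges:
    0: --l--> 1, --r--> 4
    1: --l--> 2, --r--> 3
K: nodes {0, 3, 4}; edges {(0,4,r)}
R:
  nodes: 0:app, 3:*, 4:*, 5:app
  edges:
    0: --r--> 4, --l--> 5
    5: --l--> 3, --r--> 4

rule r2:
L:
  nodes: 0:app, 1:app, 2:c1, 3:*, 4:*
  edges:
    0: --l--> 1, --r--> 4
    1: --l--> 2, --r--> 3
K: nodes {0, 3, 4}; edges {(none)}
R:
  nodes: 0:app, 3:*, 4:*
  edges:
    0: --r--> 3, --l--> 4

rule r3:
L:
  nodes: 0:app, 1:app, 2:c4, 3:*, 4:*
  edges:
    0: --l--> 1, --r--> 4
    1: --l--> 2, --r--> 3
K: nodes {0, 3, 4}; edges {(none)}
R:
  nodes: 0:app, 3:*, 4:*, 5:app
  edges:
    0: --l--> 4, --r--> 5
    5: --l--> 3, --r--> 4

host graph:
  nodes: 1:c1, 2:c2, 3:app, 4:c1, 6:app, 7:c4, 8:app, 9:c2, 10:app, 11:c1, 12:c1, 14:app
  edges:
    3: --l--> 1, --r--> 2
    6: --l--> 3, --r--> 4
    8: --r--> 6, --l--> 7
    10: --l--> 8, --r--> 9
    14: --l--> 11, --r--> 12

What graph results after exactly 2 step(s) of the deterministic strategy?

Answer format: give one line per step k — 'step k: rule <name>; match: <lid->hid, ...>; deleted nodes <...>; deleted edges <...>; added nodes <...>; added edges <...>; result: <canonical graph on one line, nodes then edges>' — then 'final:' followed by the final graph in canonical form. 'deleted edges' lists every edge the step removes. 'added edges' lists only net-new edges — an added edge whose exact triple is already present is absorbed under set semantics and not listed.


step 1: rule r2; match: 0->6, 1->3, 2->1, 3->2, 4->4; deleted nodes 1, 3; deleted edges (3,1,l); (3,2,r); (6,3,l); (6,4,r); added nodes (none); added edges (6,2,r); (6,4,l); result: nodes: 2:c2, 4:c1, 6:app, 7:c4, 8:app, 9:c2, 10:app, 11:c1, 12:c1, 14:app edges: (6,2,r); (6,4,l); (8,6,r); (8,7,l); (10,8,l); (10,9,r); (14,11,l); (14,12,r)
step 2: rule r3; match: 0->10, 1->8, 2->7, 3->6, 4->9; deleted nodes 7, 8; deleted edges (8,6,r); (8,7,l); (10,8,l); (10,9,r); added nodes 15; added edges (10,9,l); (10,15,r); (15,6,l); (15,9,r); result: nodes: 2:c2, 4:c1, 6:app, 9:c2, 10:app, 11:c1, 12:c1, 14:app, 15:app edges: (6,2,r); (6,4,l); (10,9,l); (10,15,r); (14,11,l); (14,12,r); (15,6,l); (15,9,r)
final:
nodes: 2:c2, 4:c1, 6:app, 9:c2, 10:app, 11:c1, 12:c1, 14:app, 15:app
edges: (6,2,r); (6,4,l); (10,9,l); (10,15,r); (14,11,l); (14,12,r); (15,6,l); (15,9,r)


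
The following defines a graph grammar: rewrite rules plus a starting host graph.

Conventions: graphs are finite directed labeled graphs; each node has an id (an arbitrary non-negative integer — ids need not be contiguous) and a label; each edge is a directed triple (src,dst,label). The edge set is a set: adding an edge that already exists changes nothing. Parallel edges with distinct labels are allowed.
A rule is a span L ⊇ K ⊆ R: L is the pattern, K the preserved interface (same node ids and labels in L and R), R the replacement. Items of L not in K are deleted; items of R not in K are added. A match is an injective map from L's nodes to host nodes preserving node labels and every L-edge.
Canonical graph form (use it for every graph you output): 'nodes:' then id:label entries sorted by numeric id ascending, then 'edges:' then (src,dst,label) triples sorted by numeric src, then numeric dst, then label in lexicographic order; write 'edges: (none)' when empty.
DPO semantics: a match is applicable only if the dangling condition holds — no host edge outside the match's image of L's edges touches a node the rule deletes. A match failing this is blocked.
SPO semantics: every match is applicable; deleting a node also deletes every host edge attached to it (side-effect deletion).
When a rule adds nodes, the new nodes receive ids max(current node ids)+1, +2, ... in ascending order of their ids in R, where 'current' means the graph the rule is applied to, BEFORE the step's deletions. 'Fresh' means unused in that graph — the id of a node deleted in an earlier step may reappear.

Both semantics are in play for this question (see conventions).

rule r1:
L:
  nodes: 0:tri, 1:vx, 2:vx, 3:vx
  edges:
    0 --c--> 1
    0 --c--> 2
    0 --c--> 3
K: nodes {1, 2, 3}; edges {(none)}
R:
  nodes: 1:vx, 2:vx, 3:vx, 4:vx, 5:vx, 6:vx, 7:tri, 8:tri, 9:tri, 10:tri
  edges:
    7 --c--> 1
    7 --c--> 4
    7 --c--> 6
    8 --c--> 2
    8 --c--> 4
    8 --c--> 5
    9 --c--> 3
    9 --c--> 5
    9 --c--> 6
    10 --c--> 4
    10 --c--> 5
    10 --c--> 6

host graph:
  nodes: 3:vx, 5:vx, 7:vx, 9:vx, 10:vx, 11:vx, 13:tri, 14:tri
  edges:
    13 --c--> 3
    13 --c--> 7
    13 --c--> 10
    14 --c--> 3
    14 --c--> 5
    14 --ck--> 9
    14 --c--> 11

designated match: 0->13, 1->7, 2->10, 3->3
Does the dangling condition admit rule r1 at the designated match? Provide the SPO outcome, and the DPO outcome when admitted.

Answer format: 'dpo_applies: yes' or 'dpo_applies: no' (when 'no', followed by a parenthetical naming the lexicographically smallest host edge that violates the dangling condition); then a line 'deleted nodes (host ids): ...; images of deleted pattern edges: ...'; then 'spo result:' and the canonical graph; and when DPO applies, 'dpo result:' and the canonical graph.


dpo_applies: yes
deleted nodes (host ids): 13; images of deleted pattern edges: (13,3,c); (13,7,c); (13,10,c)
spo result:
nodes: 3:vx, 5:vx, 7:vx, 9:vx, 10:vx, 11:vx, 14:tri, 15:vx, 16:vx, 17:vx, 18:tri, 19:tri, 20:tri, 21:tri
edges: (14,3,c); (14,5,c); (14,9,ck); (14,11,c); (18,7,c); (18,15,c); (18,17,c); (19,10,c); (19,15,c); (19,16,c); (20,3,c); (20,16,c); (20,17,c); (21,15,c); (21,16,c); (21,17,c)
dpo result:
nodes: 3:vx, 5:vx, 7:vx, 9:vx, 10:vx, 11:vx, 14:tri, 15:vx, 16:vx, 17:vx, 18:tri, 19:tri, 20:tri, 21:tri
edges: (14,3,c); (14,5,c); (14,9,ck); (14,11,c); (18,7,c); (18,15,c); (18,17,c); (19,10,c); (19,15,c); (19,16,c); (20,3,c); (20,16,c); (20,17,c); (21,15,c); (21,16,c); (21,17,c)


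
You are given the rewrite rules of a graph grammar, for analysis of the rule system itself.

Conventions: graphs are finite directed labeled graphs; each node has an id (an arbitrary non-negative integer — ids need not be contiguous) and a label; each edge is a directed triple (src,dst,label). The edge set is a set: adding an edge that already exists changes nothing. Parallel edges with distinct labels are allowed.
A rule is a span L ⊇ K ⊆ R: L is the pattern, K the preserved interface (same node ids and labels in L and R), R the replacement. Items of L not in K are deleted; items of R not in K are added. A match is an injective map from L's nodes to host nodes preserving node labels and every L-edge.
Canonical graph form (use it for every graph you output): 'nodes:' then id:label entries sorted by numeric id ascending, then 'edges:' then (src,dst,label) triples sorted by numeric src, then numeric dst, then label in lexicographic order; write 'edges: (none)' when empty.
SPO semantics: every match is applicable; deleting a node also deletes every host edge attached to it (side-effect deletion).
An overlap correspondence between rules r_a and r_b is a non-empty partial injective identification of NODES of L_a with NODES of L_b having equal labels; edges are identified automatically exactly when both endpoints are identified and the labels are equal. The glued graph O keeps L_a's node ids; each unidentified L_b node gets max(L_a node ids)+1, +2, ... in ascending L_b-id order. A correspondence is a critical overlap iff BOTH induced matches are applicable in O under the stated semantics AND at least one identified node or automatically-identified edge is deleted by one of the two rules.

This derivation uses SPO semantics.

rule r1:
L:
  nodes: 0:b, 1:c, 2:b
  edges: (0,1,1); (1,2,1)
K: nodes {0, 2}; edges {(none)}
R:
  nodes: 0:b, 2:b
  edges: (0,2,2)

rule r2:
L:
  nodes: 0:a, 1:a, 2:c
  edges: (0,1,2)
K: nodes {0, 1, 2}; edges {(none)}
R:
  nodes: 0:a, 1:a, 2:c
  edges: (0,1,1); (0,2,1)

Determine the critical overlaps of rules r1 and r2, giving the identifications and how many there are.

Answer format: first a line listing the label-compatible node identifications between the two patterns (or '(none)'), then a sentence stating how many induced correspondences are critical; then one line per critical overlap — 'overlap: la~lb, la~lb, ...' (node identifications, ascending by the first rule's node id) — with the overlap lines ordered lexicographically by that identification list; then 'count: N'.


label-compatible node identifications between L(r1) and L(r2): 1~2
1 of the induced correspondences is a critical overlap of r1 and r2.
overlap: 1~2
count: 1


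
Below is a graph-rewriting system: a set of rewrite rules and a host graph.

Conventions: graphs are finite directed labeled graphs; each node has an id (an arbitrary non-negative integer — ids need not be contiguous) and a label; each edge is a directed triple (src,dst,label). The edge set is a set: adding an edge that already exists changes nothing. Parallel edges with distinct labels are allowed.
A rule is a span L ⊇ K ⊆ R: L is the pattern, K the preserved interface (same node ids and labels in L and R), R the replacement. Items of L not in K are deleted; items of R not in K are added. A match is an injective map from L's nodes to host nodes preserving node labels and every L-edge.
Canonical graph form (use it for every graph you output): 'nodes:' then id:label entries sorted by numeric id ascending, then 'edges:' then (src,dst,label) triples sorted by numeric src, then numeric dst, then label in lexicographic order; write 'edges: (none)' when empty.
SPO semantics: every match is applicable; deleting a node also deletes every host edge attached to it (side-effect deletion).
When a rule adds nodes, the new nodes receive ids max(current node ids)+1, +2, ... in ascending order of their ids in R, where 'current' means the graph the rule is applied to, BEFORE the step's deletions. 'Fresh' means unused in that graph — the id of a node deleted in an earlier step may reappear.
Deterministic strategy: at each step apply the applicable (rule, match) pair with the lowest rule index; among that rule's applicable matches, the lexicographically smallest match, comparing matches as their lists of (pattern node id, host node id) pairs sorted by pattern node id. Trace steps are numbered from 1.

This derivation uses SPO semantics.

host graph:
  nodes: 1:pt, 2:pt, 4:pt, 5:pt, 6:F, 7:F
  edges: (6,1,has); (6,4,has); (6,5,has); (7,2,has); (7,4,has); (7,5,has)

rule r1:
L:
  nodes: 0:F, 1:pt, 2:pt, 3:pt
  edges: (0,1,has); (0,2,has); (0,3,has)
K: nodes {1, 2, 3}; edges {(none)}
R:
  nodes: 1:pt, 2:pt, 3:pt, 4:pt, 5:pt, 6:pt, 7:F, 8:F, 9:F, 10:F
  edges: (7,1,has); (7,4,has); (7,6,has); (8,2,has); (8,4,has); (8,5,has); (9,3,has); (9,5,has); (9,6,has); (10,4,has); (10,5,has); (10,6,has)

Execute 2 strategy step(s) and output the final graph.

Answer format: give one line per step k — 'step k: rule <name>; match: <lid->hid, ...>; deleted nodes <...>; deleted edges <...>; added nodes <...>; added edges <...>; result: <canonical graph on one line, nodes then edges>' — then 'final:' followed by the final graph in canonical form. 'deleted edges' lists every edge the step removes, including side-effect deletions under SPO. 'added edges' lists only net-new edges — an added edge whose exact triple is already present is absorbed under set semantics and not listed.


step 1: rule r1; match: 0->6, 1->1, 2->4, 3->5; deleted nodes 6; deleted edges (6,1,has); (6,4,has); (6,5,has); added nodes 8, 9, 10, 11, 12, 13, 14; added edges (11,1,has); (11,8,has); (11,10,has); (12,4,has); (12,8,has); (12,9,has); (13,5,has); (13,9,has); (13,10,has); (14,8,has); (14,9,has); (14,10,has); result: nodes: 1:pt, 2:pt, 4:pt, 5:pt, 7:F, 8:pt, 9:pt, 10:pt, 11:F, 12:F, 13:F, 14:F edges: (7,2,has); (7,4,has); (7,5,has); (11,1,has); (11,8,has); (11,10,has); (12,4,has); (12,8,has); (12,9,has); (13,5,has); (13,9,has); (13,10,has); (14,8,has); (14,9,has); (14,10,has)
step 2: rule r1; match: 0->7, 1->2, 2->4, 3->5; deleted nodes 7; deleted edges (7,2,has); (7,4,has); (7,5,has); added nodes 15, 16, 17, 18, 19, 20, 21; added edges (18,2,has); (18,15,has); (18,17,has); (19,4,has); (19,15,has); (19,16,has); (20,5,has); (20,16,has); (20,17,has); (21,15,has); (21,16,has); (21,17,has); result: nodes: 1:pt, 2:pt, 4:pt, 5:pt, 8:pt, 9:pt, 10:pt, 11:F, 12:F, 13:F, 14:F, 15:pt, 16:pt, 17:pt, 18:F, 19:F, 20:F, 21:F edges: (11,1,has); (11,8,has); (11,10,has); (12,4,has); (12,8,has); (12,9,has); (13,5,has); (13,9,has); (13,10,has); (14,8,has); (14,9,has); (14,10,has); (18,2,has); (18,15,has); (18,17,has); (19,4,has); (19,15,has); (19,16,has); (20,5,has); (20,16,has); (20,17,has); (21,15,has); (21,16,has); (21,17,has)
final:
nodes: 1:pt, 2:pt, 4:pt, 5:pt, 8:pt, 9:pt, 10:pt, 11:F, 12:F, 13:F, 14:F, 15:pt, 16:pt, 17:pt, 18:F, 19:F, 20:F, 21:F
edges: (11,1,has); (11,8,has); (11,10,has); (12,4,has); (12,8,has); (12,9,has); (13,5,has); (13,9,has); (13,10,has); (14,8,has); (14,9,has); (14,10,has); (18,2,has); (18,15,has); (18,17,has); (19,4,has); (19,15,has); (19,16,has); (20,5,has); (20,16,has); (20,17,has); (21,15,has); (21,16,has); (21,17,has)


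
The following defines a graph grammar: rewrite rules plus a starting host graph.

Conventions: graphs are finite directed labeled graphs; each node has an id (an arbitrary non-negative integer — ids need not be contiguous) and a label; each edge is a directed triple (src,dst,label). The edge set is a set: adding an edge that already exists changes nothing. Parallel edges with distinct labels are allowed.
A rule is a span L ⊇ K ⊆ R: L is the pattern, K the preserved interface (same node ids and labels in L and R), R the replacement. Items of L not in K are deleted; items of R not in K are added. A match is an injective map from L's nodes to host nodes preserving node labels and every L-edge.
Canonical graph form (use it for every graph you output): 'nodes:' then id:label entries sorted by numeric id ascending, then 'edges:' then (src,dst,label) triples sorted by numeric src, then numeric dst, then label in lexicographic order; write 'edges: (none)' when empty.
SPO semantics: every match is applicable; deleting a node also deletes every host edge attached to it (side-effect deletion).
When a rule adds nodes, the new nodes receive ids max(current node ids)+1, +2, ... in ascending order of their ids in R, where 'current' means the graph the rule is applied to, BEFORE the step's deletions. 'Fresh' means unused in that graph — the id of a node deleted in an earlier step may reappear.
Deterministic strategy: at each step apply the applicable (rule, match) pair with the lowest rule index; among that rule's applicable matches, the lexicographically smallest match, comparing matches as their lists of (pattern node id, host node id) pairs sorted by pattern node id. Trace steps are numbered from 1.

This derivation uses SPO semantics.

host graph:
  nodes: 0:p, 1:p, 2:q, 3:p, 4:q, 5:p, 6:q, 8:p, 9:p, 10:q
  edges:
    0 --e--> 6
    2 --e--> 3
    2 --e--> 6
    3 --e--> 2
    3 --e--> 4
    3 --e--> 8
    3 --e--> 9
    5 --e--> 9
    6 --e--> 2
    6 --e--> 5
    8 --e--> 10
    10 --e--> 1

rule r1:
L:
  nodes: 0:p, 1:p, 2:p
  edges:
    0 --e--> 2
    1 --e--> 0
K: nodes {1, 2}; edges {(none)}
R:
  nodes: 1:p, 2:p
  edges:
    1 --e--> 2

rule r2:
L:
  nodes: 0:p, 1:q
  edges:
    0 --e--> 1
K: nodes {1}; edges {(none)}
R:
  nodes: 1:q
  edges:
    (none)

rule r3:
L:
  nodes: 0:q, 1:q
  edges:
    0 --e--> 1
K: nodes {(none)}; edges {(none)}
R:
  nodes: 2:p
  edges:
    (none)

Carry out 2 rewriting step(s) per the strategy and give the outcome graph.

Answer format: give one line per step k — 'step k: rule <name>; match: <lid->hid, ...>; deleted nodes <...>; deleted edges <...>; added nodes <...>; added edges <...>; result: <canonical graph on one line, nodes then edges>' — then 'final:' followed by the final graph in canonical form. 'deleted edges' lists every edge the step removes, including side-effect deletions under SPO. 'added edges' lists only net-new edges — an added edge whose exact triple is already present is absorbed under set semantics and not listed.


step 1: rule r2; match: 0->0, 1->6; deleted nodes 0; deleted edges (0,6,e); added nodes (none); added edges (none); result: nodes: 1:p, 2:q, 3:p, 4:q, 5:p, 6:q, 8:p, 9:p, 10:q edges: (2,3,e); (2,6,e); (3,2,e); (3,4,e); (3,8,e); (3,9,e); (5,9,e); (6,2,e); (6,5,e); (8,10,e); (10,1,e)
step 2: rule r2; match: 0->3, 1->2; deleted nodes 3; deleted edges (2,3,e); (3,2,e); (3,4,e); (3,8,e); (3,9,e); added nodes (none); added edges (none); result: nodes: 1:p, 2:q, 4:q, 5:p, 6:q, 8:p, 9:p, 10:q edges: (2,6,e); (5,9,e); (6,2,e); (6,5,e); (8,10,e); (10,1,e)
final:
nodes: 1:p, 2:q, 4:q, 5:p, 6:q, 8:p, 9:p, 10:q
edges: (2,6,e); (5,9,e); (6,2,e); (6,5,e); (8,10,e); (10,1,e)


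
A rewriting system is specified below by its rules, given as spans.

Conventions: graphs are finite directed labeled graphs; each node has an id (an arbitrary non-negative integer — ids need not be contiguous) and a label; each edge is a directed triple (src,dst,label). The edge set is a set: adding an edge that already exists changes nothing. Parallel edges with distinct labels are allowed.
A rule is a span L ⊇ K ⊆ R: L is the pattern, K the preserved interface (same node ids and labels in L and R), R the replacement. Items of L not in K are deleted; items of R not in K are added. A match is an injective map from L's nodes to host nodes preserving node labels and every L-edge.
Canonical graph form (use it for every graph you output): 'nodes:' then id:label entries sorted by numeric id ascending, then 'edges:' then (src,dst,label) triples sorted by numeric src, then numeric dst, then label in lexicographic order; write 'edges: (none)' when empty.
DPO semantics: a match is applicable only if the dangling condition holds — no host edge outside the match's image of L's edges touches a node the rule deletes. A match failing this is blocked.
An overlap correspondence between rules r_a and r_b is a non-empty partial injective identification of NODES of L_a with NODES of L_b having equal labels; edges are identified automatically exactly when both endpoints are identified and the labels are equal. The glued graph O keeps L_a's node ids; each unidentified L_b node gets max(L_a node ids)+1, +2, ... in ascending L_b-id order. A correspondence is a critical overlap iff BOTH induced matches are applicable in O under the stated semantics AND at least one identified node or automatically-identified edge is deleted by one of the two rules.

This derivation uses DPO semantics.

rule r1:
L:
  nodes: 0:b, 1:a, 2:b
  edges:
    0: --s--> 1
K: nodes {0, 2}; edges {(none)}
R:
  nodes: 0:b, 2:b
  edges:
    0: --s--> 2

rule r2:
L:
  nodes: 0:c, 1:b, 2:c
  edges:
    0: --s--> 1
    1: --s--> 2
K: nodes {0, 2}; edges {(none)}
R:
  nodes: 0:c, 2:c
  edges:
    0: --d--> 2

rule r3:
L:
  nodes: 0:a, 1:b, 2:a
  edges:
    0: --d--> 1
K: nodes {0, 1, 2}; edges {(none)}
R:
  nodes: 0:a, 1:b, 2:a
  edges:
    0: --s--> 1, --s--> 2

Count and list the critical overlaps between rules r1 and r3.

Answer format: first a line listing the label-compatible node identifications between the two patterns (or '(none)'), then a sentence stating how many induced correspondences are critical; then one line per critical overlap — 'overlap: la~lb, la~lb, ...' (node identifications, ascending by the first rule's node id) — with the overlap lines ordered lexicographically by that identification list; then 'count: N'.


label-compatible node identifications between L(r1) and L(r3): 0~1, 1~0, 1~2, 2~1
3 of the induced correspondences are critical overlaps of r1 and r3.
overlap: 0~1, 1~2
overlap: 1~2
overlap: 1~2, 2~1
count: 3


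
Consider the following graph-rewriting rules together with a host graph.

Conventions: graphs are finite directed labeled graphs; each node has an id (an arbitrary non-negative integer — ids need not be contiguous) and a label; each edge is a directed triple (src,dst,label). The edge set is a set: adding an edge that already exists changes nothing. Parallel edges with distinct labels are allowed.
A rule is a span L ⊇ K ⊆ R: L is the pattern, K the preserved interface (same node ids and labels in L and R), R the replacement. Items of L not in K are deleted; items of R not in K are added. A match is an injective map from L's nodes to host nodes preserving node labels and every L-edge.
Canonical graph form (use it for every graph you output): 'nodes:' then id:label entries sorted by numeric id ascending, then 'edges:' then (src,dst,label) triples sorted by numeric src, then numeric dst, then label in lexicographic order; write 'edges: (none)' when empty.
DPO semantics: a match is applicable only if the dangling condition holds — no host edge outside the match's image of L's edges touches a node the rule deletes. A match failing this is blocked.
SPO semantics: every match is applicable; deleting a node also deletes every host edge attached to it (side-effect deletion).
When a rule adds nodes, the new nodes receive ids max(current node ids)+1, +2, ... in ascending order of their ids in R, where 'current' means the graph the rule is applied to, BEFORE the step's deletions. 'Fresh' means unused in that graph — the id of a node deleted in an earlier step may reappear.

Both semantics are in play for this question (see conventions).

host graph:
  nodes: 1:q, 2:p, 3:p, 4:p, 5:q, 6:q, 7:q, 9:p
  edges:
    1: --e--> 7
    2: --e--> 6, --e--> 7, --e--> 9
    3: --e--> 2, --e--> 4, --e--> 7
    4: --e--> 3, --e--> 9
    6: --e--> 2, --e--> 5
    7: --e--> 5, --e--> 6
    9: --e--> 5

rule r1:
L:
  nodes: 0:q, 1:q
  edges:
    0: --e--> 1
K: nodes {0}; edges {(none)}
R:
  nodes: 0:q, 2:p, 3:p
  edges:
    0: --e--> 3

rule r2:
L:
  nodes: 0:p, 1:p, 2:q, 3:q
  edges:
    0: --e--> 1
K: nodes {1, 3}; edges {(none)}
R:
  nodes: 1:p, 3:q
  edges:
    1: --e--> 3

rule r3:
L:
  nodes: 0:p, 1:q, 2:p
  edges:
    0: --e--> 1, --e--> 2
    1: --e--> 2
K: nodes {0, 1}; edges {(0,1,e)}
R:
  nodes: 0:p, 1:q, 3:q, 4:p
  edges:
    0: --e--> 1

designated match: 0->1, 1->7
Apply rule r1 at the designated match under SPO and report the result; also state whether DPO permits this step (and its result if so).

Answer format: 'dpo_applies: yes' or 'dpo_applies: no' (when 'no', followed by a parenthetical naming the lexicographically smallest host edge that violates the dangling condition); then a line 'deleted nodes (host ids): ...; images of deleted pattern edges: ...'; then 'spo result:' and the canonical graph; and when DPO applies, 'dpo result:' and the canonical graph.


dpo_applies: no
(the rule deletes node 7, which keeps host edge (2,7,e) outside the match image — the dangling condition fails, DPO blocks; SPO proceeds and side-deletes such edges)
deleted nodes (host ids): 7; images of deleted pattern edges: (1,7,e)
spo result:
nodes: 1:q, 2:p, 3:p, 4:p, 5:q, 6:q, 9:p, 10:p, 11:p
edges: (1,11,e); (2,6,e); (2,9,e); (3,2,e); (3,4,e); (4,3,e); (4,9,e); (6,2,e); (6,5,e); (9,5,e)
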